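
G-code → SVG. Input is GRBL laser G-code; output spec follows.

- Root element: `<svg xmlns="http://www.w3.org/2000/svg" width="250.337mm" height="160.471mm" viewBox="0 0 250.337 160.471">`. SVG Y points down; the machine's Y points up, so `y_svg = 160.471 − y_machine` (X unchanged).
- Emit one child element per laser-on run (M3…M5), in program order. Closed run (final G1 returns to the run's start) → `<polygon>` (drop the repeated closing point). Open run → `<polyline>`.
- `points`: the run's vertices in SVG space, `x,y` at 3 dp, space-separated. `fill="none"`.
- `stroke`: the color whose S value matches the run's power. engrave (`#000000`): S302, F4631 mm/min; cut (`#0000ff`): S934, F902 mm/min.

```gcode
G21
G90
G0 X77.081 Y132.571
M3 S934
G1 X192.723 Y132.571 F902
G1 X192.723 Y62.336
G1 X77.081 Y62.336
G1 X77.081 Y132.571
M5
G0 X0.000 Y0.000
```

Machine Y-up, SVG Y-down with viewBox height 160.471, so y_svg = 160.471 − y_machine; X carries over. Every run uses S934, so all elements get stroke `#0000ff` (cut).

Run 1: The run returns to its start, so emit a `<polygon>` with points (Y-flipped): 77.081,27.900 192.723,27.900 192.723,98.135 77.081,98.135.

<svg xmlns="http://www.w3.org/2000/svg" width="250.337mm" height="160.471mm" viewBox="0 0 250.337 160.471">
  <polygon points="77.081,27.900 192.723,27.900 192.723,98.135 77.081,98.135" fill="none" stroke="#0000ff"/>
</svg>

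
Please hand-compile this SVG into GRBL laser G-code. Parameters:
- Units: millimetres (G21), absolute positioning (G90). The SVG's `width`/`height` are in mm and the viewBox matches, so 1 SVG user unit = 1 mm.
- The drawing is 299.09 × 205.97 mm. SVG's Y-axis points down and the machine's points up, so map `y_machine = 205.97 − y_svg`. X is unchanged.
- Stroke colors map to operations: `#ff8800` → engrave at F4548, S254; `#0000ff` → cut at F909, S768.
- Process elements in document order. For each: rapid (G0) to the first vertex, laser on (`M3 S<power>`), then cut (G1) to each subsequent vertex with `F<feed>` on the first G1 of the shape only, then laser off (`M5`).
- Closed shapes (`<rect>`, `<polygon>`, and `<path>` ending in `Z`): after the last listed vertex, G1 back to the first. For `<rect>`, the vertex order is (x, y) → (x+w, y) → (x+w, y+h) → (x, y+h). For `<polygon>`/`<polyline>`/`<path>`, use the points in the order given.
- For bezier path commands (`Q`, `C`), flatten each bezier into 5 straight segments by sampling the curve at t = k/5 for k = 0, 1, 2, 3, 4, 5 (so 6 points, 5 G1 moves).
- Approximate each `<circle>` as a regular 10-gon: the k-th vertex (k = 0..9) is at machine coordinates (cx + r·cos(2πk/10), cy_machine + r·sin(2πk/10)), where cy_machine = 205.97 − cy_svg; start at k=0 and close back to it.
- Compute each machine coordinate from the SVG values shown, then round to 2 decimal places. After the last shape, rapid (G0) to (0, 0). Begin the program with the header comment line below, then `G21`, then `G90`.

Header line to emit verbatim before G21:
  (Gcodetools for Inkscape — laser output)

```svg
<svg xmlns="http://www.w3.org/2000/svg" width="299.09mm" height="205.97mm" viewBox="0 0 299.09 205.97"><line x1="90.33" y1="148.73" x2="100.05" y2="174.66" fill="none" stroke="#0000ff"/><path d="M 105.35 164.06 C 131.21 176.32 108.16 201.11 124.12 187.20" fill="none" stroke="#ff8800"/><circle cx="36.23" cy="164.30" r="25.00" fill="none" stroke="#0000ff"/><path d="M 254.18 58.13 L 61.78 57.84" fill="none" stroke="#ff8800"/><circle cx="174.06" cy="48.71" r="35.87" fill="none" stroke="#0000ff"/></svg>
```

viewBox `0 0 299.09 205.97` with mm width/height → 1 unit = 1 mm. Flip: y_m = 205.97 − y_svg.

**Shape 1** — `<line>` line segment, stroke `#0000ff` → cut (S768, F909). Machine vertices: (90.33,57.24) → (100.05,31.31). Open path.

**Shape 2** — `<path>` cubic bezier, stroke `#ff8800` → engrave (S254, F4548). Control points (SVG): P0=(105.35,164.06), P1=(131.21,176.32), P2=(108.16,201.11), P3=(124.12,187.20); sampled at t=k/5. Machine vertices: (105.35,41.91) → (115.70,33.46) → (118.53,24.46) → (118.07,17.38) → (118.52,14.66) → (124.12,18.77). Open path.

**Shape 3** — `<circle>` circle, stroke `#0000ff` → cut (S768, F909). Machine vertices: (61.23,41.67) → (56.46,56.36) → (43.96,65.45) → (28.50,65.45) → (16.00,56.36) → (11.23,41.67) → (16.00,26.98) → (28.50,17.89) → (43.96,17.89) → (56.46,26.98) → (61.23,41.67). Closed: final G1 returns to the first vertex.

**Shape 4** — `<path>` line segment, stroke `#ff8800` → engrave (S254, F4548). Machine vertices: (254.18,147.84) → (61.78,148.13). Open path.

**Shape 5** — `<circle>` circle, stroke `#0000ff` → cut (S768, F909). Machine vertices: (209.93,157.26) → (203.08,178.34) → (185.14,191.37) → (162.98,191.37) → (145.04,178.34) → (138.19,157.26) → (145.04,136.18) → (162.98,123.15) → (185.14,123.15) → (203.08,136.18) → (209.93,157.26). Closed: final G1 returns to the first vertex.

(Gcodetools for Inkscape — laser output)
G21
G90
G0 X90.33 Y57.24
M3 S768
G1 X100.05 Y31.31 F909
M5
G0 X105.35 Y41.91
M3 S254
G1 X115.70 Y33.46 F4548
G1 X118.53 Y24.46
G1 X118.07 Y17.38
G1 X118.52 Y14.66
G1 X124.12 Y18.77
M5
G0 X61.23 Y41.67
M3 S768
G1 X56.46 Y56.36 F909
G1 X43.96 Y65.45
G1 X28.50 Y65.45
G1 X16.00 Y56.36
G1 X11.23 Y41.67
G1 X16.00 Y26.98
G1 X28.50 Y17.89
G1 X43.96 Y17.89
G1 X56.46 Y26.98
G1 X61.23 Y41.67
M5
G0 X254.18 Y147.84
M3 S254
G1 X61.78 Y148.13 F4548
M5
G0 X209.93 Y157.26
M3 S768
G1 X203.08 Y178.34 F909
G1 X185.14 Y191.37
G1 X162.98 Y191.37
G1 X145.04 Y178.34
G1 X138.19 Y157.26
G1 X145.04 Y136.18
G1 X162.98 Y123.15
G1 X185.14 Y123.15
G1 X203.08 Y136.18
G1 X209.93 Y157.26
M5
G0 X0.00 Y0.00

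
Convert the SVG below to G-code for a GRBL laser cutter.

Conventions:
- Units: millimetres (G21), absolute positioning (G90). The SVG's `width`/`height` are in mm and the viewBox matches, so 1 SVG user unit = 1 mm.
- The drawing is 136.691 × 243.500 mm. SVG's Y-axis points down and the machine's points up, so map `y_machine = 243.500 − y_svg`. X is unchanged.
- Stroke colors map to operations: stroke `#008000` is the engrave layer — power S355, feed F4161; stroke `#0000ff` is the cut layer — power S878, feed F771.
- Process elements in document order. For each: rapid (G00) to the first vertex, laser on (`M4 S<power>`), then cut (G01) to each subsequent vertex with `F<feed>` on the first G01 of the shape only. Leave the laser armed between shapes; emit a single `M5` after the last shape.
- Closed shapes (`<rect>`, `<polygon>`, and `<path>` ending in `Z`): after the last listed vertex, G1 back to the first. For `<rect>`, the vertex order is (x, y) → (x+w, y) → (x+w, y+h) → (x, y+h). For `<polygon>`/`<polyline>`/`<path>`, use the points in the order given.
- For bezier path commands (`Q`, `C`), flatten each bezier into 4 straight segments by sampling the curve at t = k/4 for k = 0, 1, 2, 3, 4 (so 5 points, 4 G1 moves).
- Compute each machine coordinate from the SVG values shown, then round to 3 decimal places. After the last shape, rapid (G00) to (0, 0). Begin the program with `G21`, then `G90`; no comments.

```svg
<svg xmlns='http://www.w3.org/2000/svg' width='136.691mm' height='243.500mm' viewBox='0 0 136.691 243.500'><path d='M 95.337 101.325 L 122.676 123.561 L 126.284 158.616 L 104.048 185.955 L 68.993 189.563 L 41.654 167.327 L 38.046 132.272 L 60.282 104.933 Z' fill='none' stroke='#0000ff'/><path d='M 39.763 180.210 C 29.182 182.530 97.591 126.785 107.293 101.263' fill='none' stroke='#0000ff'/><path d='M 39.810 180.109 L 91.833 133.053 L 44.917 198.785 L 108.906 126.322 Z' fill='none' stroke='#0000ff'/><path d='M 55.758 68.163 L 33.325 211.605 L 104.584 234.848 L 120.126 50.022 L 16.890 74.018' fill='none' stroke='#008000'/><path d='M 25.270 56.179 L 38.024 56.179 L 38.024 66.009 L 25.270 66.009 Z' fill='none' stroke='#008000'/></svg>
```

1 u = 1 mm; y_m = 243.500 − y.

[1] `<path>` regular polygon, #0000ff→cut S878 F771: (95.337,142.175) → (122.676,119.939) → (126.284,84.884) → (104.048,57.545) → (68.993,53.937) → (41.654,76.173) → (38.046,111.228) → (60.282,138.567) → (95.337,142.175) (closed)

[2] `<path>` cubic bezier, #0000ff→cut S878 F771: (39.763,63.290) → (44.486,71.058) → (65.922,92.323) → (91.160,118.808) → (107.293,142.237)

[3] `<path>` closed polygon, #0000ff→cut S878 F771: (39.810,63.391) → (91.833,110.447) → (44.917,44.715) → (108.906,117.178) → (39.810,63.391) (closed)

[4] `<path>` open polyline, #008000→engrave S355 F4161: (55.758,175.337) → (33.325,31.895) → (104.584,8.652) → (120.126,193.478) → (16.890,169.482)

[5] `<path>` rectangle, #008000→engrave S355 F4161: (25.270,187.321) → (38.024,187.321) → (38.024,177.491) → (25.270,177.491) → (25.270,187.321) (closed)

G21
G90
G00 X95.337 Y142.175
M4 S878
G01 X122.676 Y119.939 F771
G01 X126.284 Y84.884
G01 X104.048 Y57.545
G01 X68.993 Y53.937
G01 X41.654 Y76.173
G01 X38.046 Y111.228
G01 X60.282 Y138.567
G01 X95.337 Y142.175
G00 X39.763 Y63.290
M4 S878
G01 X44.486 Y71.058 F771
G01 X65.922 Y92.323
G01 X91.160 Y118.808
G01 X107.293 Y142.237
G00 X39.810 Y63.391
M4 S878
G01 X91.833 Y110.447 F771
G01 X44.917 Y44.715
G01 X108.906 Y117.178
G01 X39.810 Y63.391
G00 X55.758 Y175.337
M4 S355
G01 X33.325 Y31.895 F4161
G01 X104.584 Y8.652
G01 X120.126 Y193.478
G01 X16.890 Y169.482
G00 X25.270 Y187.321
M4 S355
G01 X38.024 Y187.321 F4161
G01 X38.024 Y177.491
G01 X25.270 Y177.491
G01 X25.270 Y187.321
M5
G00 X0.000 Y0.000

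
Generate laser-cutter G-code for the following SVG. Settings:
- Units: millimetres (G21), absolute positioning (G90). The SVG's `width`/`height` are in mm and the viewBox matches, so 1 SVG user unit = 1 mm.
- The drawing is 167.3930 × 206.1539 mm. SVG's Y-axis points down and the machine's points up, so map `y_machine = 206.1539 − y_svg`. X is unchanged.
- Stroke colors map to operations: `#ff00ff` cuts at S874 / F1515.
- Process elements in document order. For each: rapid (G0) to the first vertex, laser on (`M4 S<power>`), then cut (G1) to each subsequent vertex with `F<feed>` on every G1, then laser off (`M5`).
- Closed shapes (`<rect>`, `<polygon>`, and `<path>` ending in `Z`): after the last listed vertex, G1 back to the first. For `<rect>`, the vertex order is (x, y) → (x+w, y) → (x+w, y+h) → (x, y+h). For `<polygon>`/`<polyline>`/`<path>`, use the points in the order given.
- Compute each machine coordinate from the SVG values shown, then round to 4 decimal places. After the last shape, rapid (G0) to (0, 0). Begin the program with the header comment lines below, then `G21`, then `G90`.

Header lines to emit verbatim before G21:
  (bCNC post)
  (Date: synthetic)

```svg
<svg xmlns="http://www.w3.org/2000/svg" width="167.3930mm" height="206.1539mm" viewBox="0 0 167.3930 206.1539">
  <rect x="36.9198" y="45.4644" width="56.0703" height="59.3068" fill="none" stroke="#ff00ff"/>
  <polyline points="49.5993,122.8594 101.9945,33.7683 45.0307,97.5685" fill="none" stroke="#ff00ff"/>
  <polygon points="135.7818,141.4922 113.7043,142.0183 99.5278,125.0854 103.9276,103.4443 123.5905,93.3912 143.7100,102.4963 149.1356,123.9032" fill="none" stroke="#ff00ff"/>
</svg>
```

(bCNC post)
(Date: synthetic)
G21
G90
G0 X36.9198 Y160.6895
M4 S874
G1 X92.9901 Y160.6895 F1515
G1 X92.9901 Y101.3827 F1515
G1 X36.9198 Y101.3827 F1515
G1 X36.9198 Y160.6895 F1515
M5
G0 X49.5993 Y83.2945
M4 S874
G1 X101.9945 Y172.3856 F1515
G1 X45.0307 Y108.5854 F1515
M5
G0 X135.7818 Y64.6617
M4 S874
G1 X113.7043 Y64.1356 F1515
G1 X99.5278 Y81.0685 F1515
G1 X103.9276 Y102.7096 F1515
G1 X123.5905 Y112.7627 F1515
G1 X143.7100 Y103.6576 F1515
G1 X149.1356 Y82.2507 F1515
G1 X135.7818 Y64.6617 F1515
M5
G0 X0.0000 Y0.0000

viewBox `0 0 167.3930 206.1539` with mm width/height → 1 unit = 1 mm. Flip: y_m = 206.1539 − y_svg.

**Shape 1** — `<rect>` rectangle, stroke `#ff00ff` → cut (S874, F1515). Machine vertices: (36.9198,160.6895) → (92.9901,160.6895) → (92.9901,101.3827) → (36.9198,101.3827) → (36.9198,160.6895). Closed: final G1 returns to the first vertex.

**Shape 2** — `<polyline>` open polyline, stroke `#ff00ff` → cut (S874, F1515). Machine vertices: (49.5993,83.2945) → (101.9945,172.3856) → (45.0307,108.5854). Open path.

**Shape 3** — `<polygon>` regular polygon, stroke `#ff00ff` → cut (S874, F1515). Machine vertices: (135.7818,64.6617) → (113.7043,64.1356) → (99.5278,81.0685) → (103.9276,102.7096) → (123.5905,112.7627) → (143.7100,103.6576) → (149.1356,82.2507) → (135.7818,64.6617). Closed: final G1 returns to the first vertex.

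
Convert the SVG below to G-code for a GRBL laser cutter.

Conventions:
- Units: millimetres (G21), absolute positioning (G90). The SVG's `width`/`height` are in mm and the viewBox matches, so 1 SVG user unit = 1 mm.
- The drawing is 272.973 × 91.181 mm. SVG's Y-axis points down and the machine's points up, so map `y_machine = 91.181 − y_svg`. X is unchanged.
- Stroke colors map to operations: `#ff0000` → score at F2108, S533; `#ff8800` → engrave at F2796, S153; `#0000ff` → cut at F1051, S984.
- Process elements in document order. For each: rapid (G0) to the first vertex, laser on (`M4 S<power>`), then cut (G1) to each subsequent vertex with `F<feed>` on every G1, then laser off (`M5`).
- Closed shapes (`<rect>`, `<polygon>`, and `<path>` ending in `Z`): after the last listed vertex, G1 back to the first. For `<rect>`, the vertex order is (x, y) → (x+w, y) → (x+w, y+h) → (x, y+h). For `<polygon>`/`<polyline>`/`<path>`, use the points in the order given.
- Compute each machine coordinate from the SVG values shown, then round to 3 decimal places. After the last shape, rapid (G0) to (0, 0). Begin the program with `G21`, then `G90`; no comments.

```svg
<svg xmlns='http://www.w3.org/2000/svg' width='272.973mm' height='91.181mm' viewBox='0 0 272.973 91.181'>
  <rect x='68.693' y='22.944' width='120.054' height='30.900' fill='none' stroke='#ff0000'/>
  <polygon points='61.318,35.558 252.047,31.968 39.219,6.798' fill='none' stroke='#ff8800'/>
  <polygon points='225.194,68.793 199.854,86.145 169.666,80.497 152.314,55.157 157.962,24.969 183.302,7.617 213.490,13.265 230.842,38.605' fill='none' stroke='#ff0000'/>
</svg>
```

Since the viewBox matches the mm dimensions, user units are millimetres directly. The only transform is the Y-flip y_m = 91.181 − y_svg.

Shape 1 is a rectangle drawn with `<rect>`. Its stroke #ff0000 means score at S533, F2108. After flipping Y the toolpath is (68.693,68.237) → (188.747,68.237) → (188.747,37.337) → (68.693,37.337) → (68.693,68.237), returning to the start.

Shape 2 is a closed polygon drawn with `<polygon>`. Its stroke #ff8800 means engrave at S153, F2796. After flipping Y the toolpath is (61.318,55.623) → (252.047,59.213) → (39.219,84.383) → (61.318,55.623), returning to the start.

Shape 3 is a regular polygon drawn with `<polygon>`. Its stroke #ff0000 means score at S533, F2108. After flipping Y the toolpath is (225.194,22.388) → (199.854,5.036) → (169.666,10.684) → (152.314,36.024) → (157.962,66.212) → (183.302,83.564) → (213.490,77.916) → (230.842,52.576) → (225.194,22.388), returning to the start.

G21
G90
G0 X68.693 Y68.237
M4 S533
G1 X188.747 Y68.237 F2108
G1 X188.747 Y37.337 F2108
G1 X68.693 Y37.337 F2108
G1 X68.693 Y68.237 F2108
M5
G0 X61.318 Y55.623
M4 S153
G1 X252.047 Y59.213 F2796
G1 X39.219 Y84.383 F2796
G1 X61.318 Y55.623 F2796
M5
G0 X225.194 Y22.388
M4 S533
G1 X199.854 Y5.036 F2108
G1 X169.666 Y10.684 F2108
G1 X152.314 Y36.024 F2108
G1 X157.962 Y66.212 F2108
G1 X183.302 Y83.564 F2108
G1 X213.490 Y77.916 F2108
G1 X230.842 Y52.576 F2108
G1 X225.194 Y22.388 F2108
M5
G0 X0.000 Y0.000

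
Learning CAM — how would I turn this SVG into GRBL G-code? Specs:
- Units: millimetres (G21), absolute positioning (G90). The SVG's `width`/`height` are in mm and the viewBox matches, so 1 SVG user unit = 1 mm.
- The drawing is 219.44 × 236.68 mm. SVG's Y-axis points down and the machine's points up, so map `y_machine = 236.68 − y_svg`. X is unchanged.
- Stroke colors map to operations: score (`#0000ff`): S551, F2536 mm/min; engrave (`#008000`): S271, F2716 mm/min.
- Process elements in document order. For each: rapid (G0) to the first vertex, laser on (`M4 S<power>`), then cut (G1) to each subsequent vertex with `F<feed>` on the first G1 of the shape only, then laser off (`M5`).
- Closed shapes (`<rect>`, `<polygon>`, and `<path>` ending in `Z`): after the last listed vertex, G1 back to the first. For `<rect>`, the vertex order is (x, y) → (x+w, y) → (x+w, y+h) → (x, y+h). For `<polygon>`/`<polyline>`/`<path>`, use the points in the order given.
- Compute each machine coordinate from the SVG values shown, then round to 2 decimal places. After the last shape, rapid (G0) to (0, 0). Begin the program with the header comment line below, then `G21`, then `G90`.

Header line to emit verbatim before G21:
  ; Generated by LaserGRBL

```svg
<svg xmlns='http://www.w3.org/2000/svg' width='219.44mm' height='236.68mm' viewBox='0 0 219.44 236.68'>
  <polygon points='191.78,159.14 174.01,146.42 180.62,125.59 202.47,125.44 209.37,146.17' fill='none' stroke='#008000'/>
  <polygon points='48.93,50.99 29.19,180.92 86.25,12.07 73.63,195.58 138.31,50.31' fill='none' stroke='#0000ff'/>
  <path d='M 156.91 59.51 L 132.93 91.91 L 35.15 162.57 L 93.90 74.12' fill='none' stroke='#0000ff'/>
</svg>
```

; Generated by LaserGRBL
G21
G90
G0 X191.78 Y77.54
M4 S271
G1 X174.01 Y90.26 F2716
G1 X180.62 Y111.09
G1 X202.47 Y111.24
G1 X209.37 Y90.51
G1 X191.78 Y77.54
M5
G0 X48.93 Y185.69
M4 S551
G1 X29.19 Y55.76 F2536
G1 X86.25 Y224.61
G1 X73.63 Y41.10
G1 X138.31 Y186.37
G1 X48.93 Y185.69
M5
G0 X156.91 Y177.17
M4 S551
G1 X132.93 Y144.77 F2536
G1 X35.15 Y74.11
G1 X93.90 Y162.56
M5
G0 X0.00 Y0.00

1 u = 1 mm; y_m = 236.68 − y.

[1] `<polygon>` regular polygon, #008000→engrave S271 F2716: (191.78,77.54) → (174.01,90.26) → (180.62,111.09) → (202.47,111.24) → (209.37,90.51) → (191.78,77.54) (closed)

[2] `<polygon>` closed polygon, #0000ff→score S551 F2536: (48.93,185.69) → (29.19,55.76) → (86.25,224.61) → (73.63,41.10) → (138.31,186.37) → (48.93,185.69) (closed)

[3] `<path>` open polyline, #0000ff→score S551 F2536: (156.91,177.17) → (132.93,144.77) → (35.15,74.11) → (93.90,162.56)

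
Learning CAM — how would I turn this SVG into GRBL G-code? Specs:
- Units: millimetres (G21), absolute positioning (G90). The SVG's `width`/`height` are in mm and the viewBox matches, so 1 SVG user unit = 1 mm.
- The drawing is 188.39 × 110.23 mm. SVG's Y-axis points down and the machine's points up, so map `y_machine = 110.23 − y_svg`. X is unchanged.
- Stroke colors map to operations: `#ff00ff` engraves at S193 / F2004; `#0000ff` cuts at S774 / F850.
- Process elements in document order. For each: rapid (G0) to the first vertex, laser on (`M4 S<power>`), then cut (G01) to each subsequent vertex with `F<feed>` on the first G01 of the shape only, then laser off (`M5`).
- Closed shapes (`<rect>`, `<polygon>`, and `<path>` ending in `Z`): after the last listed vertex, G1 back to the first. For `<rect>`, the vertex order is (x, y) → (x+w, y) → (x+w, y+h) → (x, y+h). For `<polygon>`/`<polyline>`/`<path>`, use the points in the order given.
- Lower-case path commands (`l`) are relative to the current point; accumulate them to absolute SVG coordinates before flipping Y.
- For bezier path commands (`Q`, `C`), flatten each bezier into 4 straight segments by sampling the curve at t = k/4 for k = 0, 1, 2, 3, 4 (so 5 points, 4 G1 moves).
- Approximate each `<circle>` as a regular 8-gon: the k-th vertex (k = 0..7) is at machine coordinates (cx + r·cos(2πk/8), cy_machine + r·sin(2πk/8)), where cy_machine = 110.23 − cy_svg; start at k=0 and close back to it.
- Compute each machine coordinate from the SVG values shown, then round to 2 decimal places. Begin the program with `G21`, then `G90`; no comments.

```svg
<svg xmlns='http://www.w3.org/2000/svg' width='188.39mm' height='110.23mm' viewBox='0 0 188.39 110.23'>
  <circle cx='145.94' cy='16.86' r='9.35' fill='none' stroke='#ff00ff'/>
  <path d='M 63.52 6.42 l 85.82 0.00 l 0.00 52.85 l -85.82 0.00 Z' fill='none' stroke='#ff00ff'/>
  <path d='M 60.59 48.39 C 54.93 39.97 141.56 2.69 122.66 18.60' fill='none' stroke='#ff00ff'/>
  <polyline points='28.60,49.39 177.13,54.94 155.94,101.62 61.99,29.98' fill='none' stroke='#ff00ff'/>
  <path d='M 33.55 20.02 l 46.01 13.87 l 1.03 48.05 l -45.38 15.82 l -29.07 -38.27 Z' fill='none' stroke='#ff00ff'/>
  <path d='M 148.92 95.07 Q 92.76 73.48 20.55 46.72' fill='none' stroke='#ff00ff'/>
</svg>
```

Since the viewBox matches the mm dimensions, user units are millimetres directly. The only transform is the Y-flip y_m = 110.23 − y_svg.

Shape 1 is a circle drawn with `<circle>`. Its stroke #ff00ff means engrave at S193, F2004. After flipping Y the toolpath is (155.29,93.37) → (152.55,99.98) → (145.94,102.72) → (139.33,99.98) → (136.59,93.37) → (139.33,86.76) → (145.94,84.02) → (152.55,86.76) → (155.29,93.37), returning to the start.

Shape 2 is a rectangle drawn with `<path>`. Its stroke #ff00ff means engrave at S193, F2004. After flipping Y the toolpath is (63.52,103.81) → (149.34,103.81) → (149.34,50.96) → (63.52,50.96) → (63.52,103.81), returning to the start.

Shape 3 is a cubic bezier drawn with `<path>`. Its stroke #ff00ff means engrave at S193, F2004. After flipping Y the toolpath is (60.59,61.84) → (70.56,72.28) → (96.59,85.86) → (120.14,94.87) → (122.66,91.63).

Shape 4 is a open polyline drawn with `<polyline>`. Its stroke #ff00ff means engrave at S193, F2004. After flipping Y the toolpath is (28.60,60.84) → (177.13,55.29) → (155.94,8.61) → (61.99,80.25).

Shape 5 is a regular polygon drawn with `<path>`. Its stroke #ff00ff means engrave at S193, F2004. After flipping Y the toolpath is (33.55,90.21) → (79.56,76.34) → (80.59,28.29) → (35.21,12.47) → (6.14,50.74) → (33.55,90.21), returning to the start.

Shape 6 is a quadratic bezier drawn with `<path>`. Its stroke #ff00ff means engrave at S193, F2004. After flipping Y the toolpath is (148.92,15.16) → (119.84,26.28) → (88.75,38.04) → (55.65,50.45) → (20.55,63.51).

G21
G90
G0 X155.29 Y93.37
M4 S193
G01 X152.55 Y99.98 F2004
G01 X145.94 Y102.72
G01 X139.33 Y99.98
G01 X136.59 Y93.37
G01 X139.33 Y86.76
G01 X145.94 Y84.02
G01 X152.55 Y86.76
G01 X155.29 Y93.37
M5
G0 X63.52 Y103.81
M4 S193
G01 X149.34 Y103.81 F2004
G01 X149.34 Y50.96
G01 X63.52 Y50.96
G01 X63.52 Y103.81
M5
G0 X60.59 Y61.84
M4 S193
G01 X70.56 Y72.28 F2004
G01 X96.59 Y85.86
G01 X120.14 Y94.87
G01 X122.66 Y91.63
M5
G0 X28.60 Y60.84
M4 S193
G01 X177.13 Y55.29 F2004
G01 X155.94 Y8.61
G01 X61.99 Y80.25
M5
G0 X33.55 Y90.21
M4 S193
G01 X79.56 Y76.34 F2004
G01 X80.59 Y28.29
G01 X35.21 Y12.47
G01 X6.14 Y50.74
G01 X33.55 Y90.21
M5
G0 X148.92 Y15.16
M4 S193
G01 X119.84 Y26.28 F2004
G01 X88.75 Y38.04
G01 X55.65 Y50.45
G01 X20.55 Y63.51
M5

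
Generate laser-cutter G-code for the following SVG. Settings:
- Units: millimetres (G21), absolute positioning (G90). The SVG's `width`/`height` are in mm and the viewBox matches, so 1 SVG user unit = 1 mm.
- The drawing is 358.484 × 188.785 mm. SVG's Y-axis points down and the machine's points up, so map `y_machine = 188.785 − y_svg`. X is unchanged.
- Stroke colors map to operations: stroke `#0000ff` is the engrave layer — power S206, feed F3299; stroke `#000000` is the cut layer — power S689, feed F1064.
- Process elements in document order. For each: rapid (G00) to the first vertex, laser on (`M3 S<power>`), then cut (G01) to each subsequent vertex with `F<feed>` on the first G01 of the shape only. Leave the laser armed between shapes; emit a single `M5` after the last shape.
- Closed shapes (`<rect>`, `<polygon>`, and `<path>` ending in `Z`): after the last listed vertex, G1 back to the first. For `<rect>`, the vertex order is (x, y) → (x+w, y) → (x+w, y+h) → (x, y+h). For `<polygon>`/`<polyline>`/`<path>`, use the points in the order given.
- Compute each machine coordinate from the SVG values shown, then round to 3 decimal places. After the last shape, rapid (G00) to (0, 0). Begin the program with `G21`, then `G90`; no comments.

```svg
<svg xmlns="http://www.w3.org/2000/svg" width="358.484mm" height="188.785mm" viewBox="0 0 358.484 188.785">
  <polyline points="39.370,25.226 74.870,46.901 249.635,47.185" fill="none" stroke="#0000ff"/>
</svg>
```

G21
G90
G00 X39.370 Y163.559
M3 S206
G01 X74.870 Y141.884 F3299
G01 X249.635 Y141.600
M5
G00 X0.000 Y0.000

viewBox `0 0 358.484 188.785` with mm width/height → 1 unit = 1 mm. Flip: y_m = 188.785 − y_svg.

**Shape 1** — `<polyline>` open polyline, stroke `#0000ff` → engrave (S206, F3299). Machine vertices: (39.370,163.559) → (74.870,141.884) → (249.635,141.600). Open path.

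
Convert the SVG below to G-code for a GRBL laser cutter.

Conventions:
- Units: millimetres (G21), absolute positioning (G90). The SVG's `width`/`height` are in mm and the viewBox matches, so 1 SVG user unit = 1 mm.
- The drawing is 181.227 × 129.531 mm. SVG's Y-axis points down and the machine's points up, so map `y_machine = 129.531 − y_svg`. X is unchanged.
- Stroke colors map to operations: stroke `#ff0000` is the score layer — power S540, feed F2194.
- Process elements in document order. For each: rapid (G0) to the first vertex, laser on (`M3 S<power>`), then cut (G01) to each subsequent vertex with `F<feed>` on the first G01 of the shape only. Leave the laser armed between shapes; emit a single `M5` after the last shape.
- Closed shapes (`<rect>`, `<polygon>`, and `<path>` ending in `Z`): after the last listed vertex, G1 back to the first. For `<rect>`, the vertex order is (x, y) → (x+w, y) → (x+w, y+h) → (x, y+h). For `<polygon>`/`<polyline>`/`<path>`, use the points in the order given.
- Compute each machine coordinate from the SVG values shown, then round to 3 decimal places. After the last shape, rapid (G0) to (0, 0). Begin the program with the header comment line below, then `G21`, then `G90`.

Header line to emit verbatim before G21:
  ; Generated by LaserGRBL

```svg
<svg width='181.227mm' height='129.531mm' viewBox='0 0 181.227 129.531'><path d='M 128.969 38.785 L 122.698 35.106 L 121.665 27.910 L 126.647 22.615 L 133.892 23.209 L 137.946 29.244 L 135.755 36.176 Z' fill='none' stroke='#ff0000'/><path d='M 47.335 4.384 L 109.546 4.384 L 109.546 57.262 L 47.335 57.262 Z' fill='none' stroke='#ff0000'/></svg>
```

; Generated by LaserGRBL
G21
G90
G0 X128.969 Y90.746
M3 S540
G01 X122.698 Y94.425 F2194
G01 X121.665 Y101.621
G01 X126.647 Y106.916
G01 X133.892 Y106.322
G01 X137.946 Y100.287
G01 X135.755 Y93.355
G01 X128.969 Y90.746
G0 X47.335 Y125.147
M3 S540
G01 X109.546 Y125.147 F2194
G01 X109.546 Y72.269
G01 X47.335 Y72.269
G01 X47.335 Y125.147
M5
G0 X0.000 Y0.000

viewBox `0 0 181.227 129.531` with mm width/height → 1 unit = 1 mm. Flip: y_m = 129.531 − y_svg.

**Shape 1** — `<path>` regular polygon, stroke `#ff0000` → score (S540, F2194). Machine vertices: (128.969,90.746) → (122.698,94.425) → (121.665,101.621) → (126.647,106.916) → (133.892,106.322) → (137.946,100.287) → (135.755,93.355) → (128.969,90.746). Closed: final G1 returns to the first vertex.

**Shape 2** — `<path>` rectangle, stroke `#ff0000` → score (S540, F2194). Machine vertices: (47.335,125.147) → (109.546,125.147) → (109.546,72.269) → (47.335,72.269) → (47.335,125.147). Closed: final G1 returns to the first vertex.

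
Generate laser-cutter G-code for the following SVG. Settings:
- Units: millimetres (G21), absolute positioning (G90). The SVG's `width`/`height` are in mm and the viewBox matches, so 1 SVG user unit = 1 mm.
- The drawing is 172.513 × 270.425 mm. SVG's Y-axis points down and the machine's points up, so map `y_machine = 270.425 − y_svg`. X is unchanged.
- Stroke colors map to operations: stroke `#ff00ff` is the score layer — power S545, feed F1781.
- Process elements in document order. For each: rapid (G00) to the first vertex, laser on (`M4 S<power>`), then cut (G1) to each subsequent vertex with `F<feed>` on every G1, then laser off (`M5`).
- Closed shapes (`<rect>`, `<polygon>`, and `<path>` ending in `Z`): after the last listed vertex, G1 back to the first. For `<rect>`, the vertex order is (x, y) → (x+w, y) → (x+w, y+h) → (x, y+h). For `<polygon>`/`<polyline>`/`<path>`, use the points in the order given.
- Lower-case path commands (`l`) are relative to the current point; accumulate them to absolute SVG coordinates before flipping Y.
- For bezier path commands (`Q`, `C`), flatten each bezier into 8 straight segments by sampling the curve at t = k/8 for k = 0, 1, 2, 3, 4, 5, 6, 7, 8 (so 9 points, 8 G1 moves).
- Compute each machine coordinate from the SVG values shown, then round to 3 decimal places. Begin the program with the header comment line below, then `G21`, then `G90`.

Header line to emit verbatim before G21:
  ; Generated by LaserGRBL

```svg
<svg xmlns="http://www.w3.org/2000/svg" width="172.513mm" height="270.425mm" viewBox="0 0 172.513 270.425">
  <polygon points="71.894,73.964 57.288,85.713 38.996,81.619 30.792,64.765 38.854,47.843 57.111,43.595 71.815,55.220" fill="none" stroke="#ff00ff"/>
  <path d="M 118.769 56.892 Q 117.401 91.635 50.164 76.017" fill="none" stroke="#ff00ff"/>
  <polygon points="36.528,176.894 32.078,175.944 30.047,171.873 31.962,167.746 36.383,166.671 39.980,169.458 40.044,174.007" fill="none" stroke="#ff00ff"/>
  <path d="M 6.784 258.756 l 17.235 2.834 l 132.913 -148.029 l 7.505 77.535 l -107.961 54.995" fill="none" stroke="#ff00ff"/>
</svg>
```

viewBox `0 0 172.513 270.425` with mm width/height → 1 unit = 1 mm. Flip: y_m = 270.425 − y_svg.

**Shape 1** — `<polygon>` regular polygon, stroke `#ff00ff` → score (S545, F1781). Machine vertices: (71.894,196.461) → (57.288,184.712) → (38.996,188.806) → (30.792,205.660) → (38.854,222.582) → (57.111,226.830) → (71.815,215.205) → (71.894,196.461). Closed: final G1 returns to the first vertex.

**Shape 2** — `<path>` quadratic bezier, stroke `#ff00ff` → score (S545, F1781). Control points (SVG): P0=(118.769,56.892), P1=(117.401,91.635), P2=(50.164,76.017); sampled at t=k/8. Machine vertices: (118.769,213.533) → (117.398,205.634) → (113.968,199.309) → (108.480,194.558) → (100.934,191.380) → (91.329,189.777) → (79.666,189.747) → (65.944,191.290) → (50.164,194.408). Open path.

**Shape 3** — `<polygon>` regular polygon, stroke `#ff00ff` → score (S545, F1781). Machine vertices: (36.528,93.531) → (32.078,94.481) → (30.047,98.552) → (31.962,102.679) → (36.383,103.754) → (39.980,100.967) → (40.044,96.418) → (36.528,93.531). Closed: final G1 returns to the first vertex.

**Shape 4** — `<path>` open polyline, stroke `#ff00ff` → score (S545, F1781). Machine vertices: (6.784,11.669) → (24.019,8.835) → (156.932,156.864) → (164.437,79.329) → (56.476,24.334). Open path.

; Generated by LaserGRBL
G21
G90
G00 X71.894 Y196.461
M4 S545
G1 X57.288 Y184.712 F1781
G1 X38.996 Y188.806 F1781
G1 X30.792 Y205.660 F1781
G1 X38.854 Y222.582 F1781
G1 X57.111 Y226.830 F1781
G1 X71.815 Y215.205 F1781
G1 X71.894 Y196.461 F1781
M5
G00 X118.769 Y213.533
M4 S545
G1 X117.398 Y205.634 F1781
G1 X113.968 Y199.309 F1781
G1 X108.480 Y194.558 F1781
G1 X100.934 Y191.380 F1781
G1 X91.329 Y189.777 F1781
G1 X79.666 Y189.747 F1781
G1 X65.944 Y191.290 F1781
G1 X50.164 Y194.408 F1781
M5
G00 X36.528 Y93.531
M4 S545
G1 X32.078 Y94.481 F1781
G1 X30.047 Y98.552 F1781
G1 X31.962 Y102.679 F1781
G1 X36.383 Y103.754 F1781
G1 X39.980 Y100.967 F1781
G1 X40.044 Y96.418 F1781
G1 X36.528 Y93.531 F1781
M5
G00 X6.784 Y11.669
M4 S545
G1 X24.019 Y8.835 F1781
G1 X156.932 Y156.864 F1781
G1 X164.437 Y79.329 F1781
G1 X56.476 Y24.334 F1781
M5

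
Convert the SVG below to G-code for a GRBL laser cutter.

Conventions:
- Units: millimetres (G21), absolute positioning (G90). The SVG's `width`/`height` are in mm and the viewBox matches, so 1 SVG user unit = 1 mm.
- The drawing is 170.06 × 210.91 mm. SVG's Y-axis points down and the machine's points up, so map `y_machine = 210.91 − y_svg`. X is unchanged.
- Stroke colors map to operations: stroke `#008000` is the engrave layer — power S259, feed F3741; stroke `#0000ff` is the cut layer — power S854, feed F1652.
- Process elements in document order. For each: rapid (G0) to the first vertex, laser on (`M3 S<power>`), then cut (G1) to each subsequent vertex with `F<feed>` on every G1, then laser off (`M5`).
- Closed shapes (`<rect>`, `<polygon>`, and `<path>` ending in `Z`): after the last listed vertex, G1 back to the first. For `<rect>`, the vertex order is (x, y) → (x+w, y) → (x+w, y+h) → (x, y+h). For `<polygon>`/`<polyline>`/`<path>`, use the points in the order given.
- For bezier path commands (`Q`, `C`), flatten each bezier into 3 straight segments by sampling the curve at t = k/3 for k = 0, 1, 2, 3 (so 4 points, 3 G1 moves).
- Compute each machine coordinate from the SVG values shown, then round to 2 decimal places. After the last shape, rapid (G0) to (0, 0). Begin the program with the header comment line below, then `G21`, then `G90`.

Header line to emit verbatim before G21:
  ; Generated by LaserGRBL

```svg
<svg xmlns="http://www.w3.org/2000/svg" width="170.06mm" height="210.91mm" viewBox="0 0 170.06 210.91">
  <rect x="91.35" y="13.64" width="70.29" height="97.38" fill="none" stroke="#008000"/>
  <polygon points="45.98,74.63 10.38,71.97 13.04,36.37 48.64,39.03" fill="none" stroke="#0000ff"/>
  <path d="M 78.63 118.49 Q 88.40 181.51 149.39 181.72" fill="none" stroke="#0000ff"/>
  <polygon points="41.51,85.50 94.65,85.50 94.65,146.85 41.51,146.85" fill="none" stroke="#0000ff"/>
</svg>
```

Since the viewBox matches the mm dimensions, user units are millimetres directly. The only transform is the Y-flip y_m = 210.91 − y_svg.

Shape 1 is a rectangle drawn with `<rect>`. Its stroke #008000 means engrave at S259, F3741. After flipping Y the toolpath is (91.35,197.27) → (161.64,197.27) → (161.64,99.89) → (91.35,99.89) → (91.35,197.27), returning to the start.

Shape 2 is a regular polygon drawn with `<polygon>`. Its stroke #0000ff means cut at S854, F1652. After flipping Y the toolpath is (45.98,136.28) → (10.38,138.94) → (13.04,174.54) → (48.64,171.88) → (45.98,136.28), returning to the start.

Shape 3 is a quadratic bezier drawn with `<path>`. Its stroke #0000ff means cut at S854, F1652. After flipping Y the toolpath is (78.63,92.42) → (90.83,57.39) → (114.42,36.31) → (149.39,29.19).

Shape 4 is a rectangle drawn with `<polygon>`. Its stroke #0000ff means cut at S854, F1652. After flipping Y the toolpath is (41.51,125.41) → (94.65,125.41) → (94.65,64.06) → (41.51,64.06) → (41.51,125.41), returning to the start.

; Generated by LaserGRBL
G21
G90
G0 X91.35 Y197.27
M3 S259
G1 X161.64 Y197.27 F3741
G1 X161.64 Y99.89 F3741
G1 X91.35 Y99.89 F3741
G1 X91.35 Y197.27 F3741
M5
G0 X45.98 Y136.28
M3 S854
G1 X10.38 Y138.94 F1652
G1 X13.04 Y174.54 F1652
G1 X48.64 Y171.88 F1652
G1 X45.98 Y136.28 F1652
M5
G0 X78.63 Y92.42
M3 S854
G1 X90.83 Y57.39 F1652
G1 X114.42 Y36.31 F1652
G1 X149.39 Y29.19 F1652
M5
G0 X41.51 Y125.41
M3 S854
G1 X94.65 Y125.41 F1652
G1 X94.65 Y64.06 F1652
G1 X41.51 Y64.06 F1652
G1 X41.51 Y125.41 F1652
M5
G0 X0.00 Y0.00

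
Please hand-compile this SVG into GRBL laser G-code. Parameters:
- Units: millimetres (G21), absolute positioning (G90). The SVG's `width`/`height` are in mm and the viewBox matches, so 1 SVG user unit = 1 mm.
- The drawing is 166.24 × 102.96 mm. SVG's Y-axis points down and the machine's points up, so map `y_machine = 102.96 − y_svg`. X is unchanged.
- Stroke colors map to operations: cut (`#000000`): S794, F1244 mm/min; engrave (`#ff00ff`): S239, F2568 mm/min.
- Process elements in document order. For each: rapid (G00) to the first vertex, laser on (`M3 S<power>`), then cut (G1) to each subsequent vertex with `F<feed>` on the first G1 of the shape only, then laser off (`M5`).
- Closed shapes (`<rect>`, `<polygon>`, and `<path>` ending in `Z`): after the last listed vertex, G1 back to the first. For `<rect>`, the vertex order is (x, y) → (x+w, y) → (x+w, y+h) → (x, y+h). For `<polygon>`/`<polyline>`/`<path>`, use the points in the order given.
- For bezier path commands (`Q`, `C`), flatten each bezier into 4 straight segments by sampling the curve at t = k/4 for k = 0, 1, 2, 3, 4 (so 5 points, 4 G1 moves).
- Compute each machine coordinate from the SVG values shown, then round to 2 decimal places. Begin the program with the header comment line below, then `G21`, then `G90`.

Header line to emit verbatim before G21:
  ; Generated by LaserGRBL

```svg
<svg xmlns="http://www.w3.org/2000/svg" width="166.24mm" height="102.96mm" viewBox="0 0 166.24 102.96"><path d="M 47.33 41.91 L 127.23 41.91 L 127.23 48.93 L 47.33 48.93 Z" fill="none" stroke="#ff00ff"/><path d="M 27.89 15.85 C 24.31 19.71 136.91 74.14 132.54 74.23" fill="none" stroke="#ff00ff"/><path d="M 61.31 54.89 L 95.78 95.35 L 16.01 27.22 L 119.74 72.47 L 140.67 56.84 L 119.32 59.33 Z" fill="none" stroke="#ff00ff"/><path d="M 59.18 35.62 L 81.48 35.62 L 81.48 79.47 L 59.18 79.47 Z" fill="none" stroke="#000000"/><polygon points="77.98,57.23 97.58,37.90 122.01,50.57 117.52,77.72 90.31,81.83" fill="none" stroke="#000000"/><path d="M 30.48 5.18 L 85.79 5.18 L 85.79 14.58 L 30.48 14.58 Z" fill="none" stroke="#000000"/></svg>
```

Since the viewBox matches the mm dimensions, user units are millimetres directly. The only transform is the Y-flip y_m = 102.96 − y_svg.

Shape 1 is a rectangle drawn with `<path>`. Its stroke #ff00ff means engrave at S239, F2568. After flipping Y the toolpath is (47.33,61.05) → (127.23,61.05) → (127.23,54.03) → (47.33,54.03) → (47.33,61.05), returning to the start.

Shape 2 is a cubic bezier drawn with `<path>`. Its stroke #ff00ff means engrave at S239, F2568. After flipping Y the toolpath is (27.89,87.11) → (43.35,76.37) → (80.51,56.51) → (117.53,37.35) → (132.54,28.73).

Shape 3 is a closed polygon drawn with `<path>`. Its stroke #ff00ff means engrave at S239, F2568. After flipping Y the toolpath is (61.31,48.07) → (95.78,7.61) → (16.01,75.74) → (119.74,30.49) → (140.67,46.12) → (119.32,43.63) → (61.31,48.07), returning to the start.

Shape 4 is a rectangle drawn with `<path>`. Its stroke #000000 means cut at S794, F1244. After flipping Y the toolpath is (59.18,67.34) → (81.48,67.34) → (81.48,23.49) → (59.18,23.49) → (59.18,67.34), returning to the start.

Shape 5 is a regular polygon drawn with `<polygon>`. Its stroke #000000 means cut at S794, F1244. After flipping Y the toolpath is (77.98,45.73) → (97.58,65.06) → (122.01,52.39) → (117.52,25.24) → (90.31,21.13) → (77.98,45.73), returning to the start.

Shape 6 is a rectangle drawn with `<path>`. Its stroke #000000 means cut at S794, F1244. After flipping Y the toolpath is (30.48,97.78) → (85.79,97.78) → (85.79,88.38) → (30.48,88.38) → (30.48,97.78), returning to the start.

; Generated by LaserGRBL
G21
G90
G00 X47.33 Y61.05
M3 S239
G1 X127.23 Y61.05 F2568
G1 X127.23 Y54.03
G1 X47.33 Y54.03
G1 X47.33 Y61.05
M5
G00 X27.89 Y87.11
M3 S239
G1 X43.35 Y76.37 F2568
G1 X80.51 Y56.51
G1 X117.53 Y37.35
G1 X132.54 Y28.73
M5
G00 X61.31 Y48.07
M3 S239
G1 X95.78 Y7.61 F2568
G1 X16.01 Y75.74
G1 X119.74 Y30.49
G1 X140.67 Y46.12
G1 X119.32 Y43.63
G1 X61.31 Y48.07
M5
G00 X59.18 Y67.34
M3 S794
G1 X81.48 Y67.34 F1244
G1 X81.48 Y23.49
G1 X59.18 Y23.49
G1 X59.18 Y67.34
M5
G00 X77.98 Y45.73
M3 S794
G1 X97.58 Y65.06 F1244
G1 X122.01 Y52.39
G1 X117.52 Y25.24
G1 X90.31 Y21.13
G1 X77.98 Y45.73
M5
G00 X30.48 Y97.78
M3 S794
G1 X85.79 Y97.78 F1244
G1 X85.79 Y88.38
G1 X30.48 Y88.38
G1 X30.48 Y97.78
M5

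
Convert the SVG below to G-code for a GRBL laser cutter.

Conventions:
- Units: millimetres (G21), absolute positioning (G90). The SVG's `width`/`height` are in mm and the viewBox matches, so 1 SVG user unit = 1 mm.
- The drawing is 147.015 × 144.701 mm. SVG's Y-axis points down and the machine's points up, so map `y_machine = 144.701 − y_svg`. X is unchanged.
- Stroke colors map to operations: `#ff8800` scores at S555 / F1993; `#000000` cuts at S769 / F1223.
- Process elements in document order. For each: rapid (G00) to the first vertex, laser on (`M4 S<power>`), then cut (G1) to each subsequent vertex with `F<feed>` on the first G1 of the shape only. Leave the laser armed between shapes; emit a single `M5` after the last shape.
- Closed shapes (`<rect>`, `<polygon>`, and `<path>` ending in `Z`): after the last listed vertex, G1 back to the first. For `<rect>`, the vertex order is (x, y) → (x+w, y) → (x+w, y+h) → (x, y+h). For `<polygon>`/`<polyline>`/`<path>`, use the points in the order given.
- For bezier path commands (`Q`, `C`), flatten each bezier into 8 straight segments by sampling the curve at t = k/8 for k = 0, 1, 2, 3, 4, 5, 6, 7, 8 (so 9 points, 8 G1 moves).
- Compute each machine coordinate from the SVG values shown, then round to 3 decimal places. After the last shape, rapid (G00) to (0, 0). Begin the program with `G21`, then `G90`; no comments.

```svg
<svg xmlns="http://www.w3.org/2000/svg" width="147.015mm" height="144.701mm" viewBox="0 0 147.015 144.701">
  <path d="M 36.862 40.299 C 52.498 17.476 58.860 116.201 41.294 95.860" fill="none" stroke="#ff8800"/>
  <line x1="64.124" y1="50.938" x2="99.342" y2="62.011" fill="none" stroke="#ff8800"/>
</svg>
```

viewBox `0 0 147.015 144.701` with mm width/height → 1 unit = 1 mm. Flip: y_m = 144.701 − y_svg.

**Shape 1** — `<path>` cubic bezier, stroke `#ff8800` → score (S555, F1993). Control points (SVG): P0=(36.862,40.299), P1=(52.498,17.476), P2=(58.860,116.201), P3=(41.294,95.860); sampled at t=k/8. Machine vertices: (36.862,104.402) → (42.262,107.733) → (46.621,102.489) → (49.767,91.488) → (51.529,77.552) → (51.734,63.500) → (50.211,52.151) → (46.788,46.324) → (41.294,48.841). Open path.

**Shape 2** — `<line>` line segment, stroke `#ff8800` → score (S555, F1993). Machine vertices: (64.124,93.763) → (99.342,82.690). Open path.

G21
G90
G00 X36.862 Y104.402
M4 S555
G1 X42.262 Y107.733 F1993
G1 X46.621 Y102.489
G1 X49.767 Y91.488
G1 X51.529 Y77.552
G1 X51.734 Y63.500
G1 X50.211 Y52.151
G1 X46.788 Y46.324
G1 X41.294 Y48.841
G00 X64.124 Y93.763
M4 S555
G1 X99.342 Y82.690 F1993
M5
G00 X0.000 Y0.000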